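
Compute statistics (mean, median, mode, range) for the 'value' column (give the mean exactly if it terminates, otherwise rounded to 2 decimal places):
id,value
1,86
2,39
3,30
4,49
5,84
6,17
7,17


Data: [86, 39, 30, 49, 84, 17, 17]
Count: 7
Sum: 322
Mean: 322/7 = 46
Sorted: [17, 17, 30, 39, 49, 84, 86]
Median: 39.0
Mode: 17 (2 times)
Range: 86 - 17 = 69
Min: 17, Max: 86

mean=46, median=39.0, mode=17, range=69


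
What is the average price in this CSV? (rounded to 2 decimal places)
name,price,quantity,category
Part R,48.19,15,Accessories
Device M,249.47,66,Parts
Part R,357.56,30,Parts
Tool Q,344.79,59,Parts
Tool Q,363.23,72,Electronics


Computing average price:
Values: [48.19, 249.47, 357.56, 344.79, 363.23]
Sum = 1363.24
Count = 5
Average = 1363.24/5 = 272.648 exactly -> 272.65 (rounded half-up to 2 decimal places)

272.65


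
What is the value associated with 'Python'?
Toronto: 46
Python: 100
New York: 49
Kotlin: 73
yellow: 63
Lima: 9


Looking up key 'Python'
Value: 100

100


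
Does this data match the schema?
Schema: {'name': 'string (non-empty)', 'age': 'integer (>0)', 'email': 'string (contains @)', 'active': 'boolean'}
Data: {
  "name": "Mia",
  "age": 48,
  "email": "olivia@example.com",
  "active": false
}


Validating each field against schema:
  name: OK (non-empty string)
  age: OK (positive integer)
  email: OK (string with @)
  active: OK (boolean)

Result: VALID

VALID


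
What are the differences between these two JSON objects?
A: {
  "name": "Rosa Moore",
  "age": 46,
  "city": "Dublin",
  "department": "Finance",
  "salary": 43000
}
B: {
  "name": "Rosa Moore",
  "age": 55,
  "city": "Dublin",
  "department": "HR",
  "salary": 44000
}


Comparing each field (in key order):
  name: same
  age: DIFFERENT
  city: same
  department: DIFFERENT
  salary: DIFFERENT
Differences:
  age: 46 -> 55
  department: Finance -> HR
  salary: 43000 -> 44000

3 field(s) changed

3 changes: age, department, salary


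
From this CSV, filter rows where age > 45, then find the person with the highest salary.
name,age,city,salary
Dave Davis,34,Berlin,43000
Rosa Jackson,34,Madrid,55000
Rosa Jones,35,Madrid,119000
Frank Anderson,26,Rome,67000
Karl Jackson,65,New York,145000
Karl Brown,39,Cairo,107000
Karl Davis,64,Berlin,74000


Filter: age > 45
Sort by: salary (descending)

Filtered records (2):
  Karl Jackson, age 65, salary $145000
  Karl Davis, age 64, salary $74000

Highest salary: Karl Jackson ($145000)

Karl Jackson


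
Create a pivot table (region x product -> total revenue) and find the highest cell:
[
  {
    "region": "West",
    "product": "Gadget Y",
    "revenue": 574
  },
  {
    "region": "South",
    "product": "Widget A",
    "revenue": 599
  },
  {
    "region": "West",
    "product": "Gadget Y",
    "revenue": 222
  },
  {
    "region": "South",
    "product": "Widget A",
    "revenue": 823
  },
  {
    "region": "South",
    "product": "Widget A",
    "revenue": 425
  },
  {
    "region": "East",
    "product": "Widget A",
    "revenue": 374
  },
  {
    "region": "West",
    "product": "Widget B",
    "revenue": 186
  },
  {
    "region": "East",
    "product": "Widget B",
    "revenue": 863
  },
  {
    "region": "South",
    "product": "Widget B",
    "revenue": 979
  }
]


Pivot: region (rows) x product (columns) -> total revenue

     Gadget Y      Widget A      Widget B    
East             0           374           863  
South            0          1847           979  
West           796             0           186  

Highest: South / Widget A = $1847

South / Widget A = $1847


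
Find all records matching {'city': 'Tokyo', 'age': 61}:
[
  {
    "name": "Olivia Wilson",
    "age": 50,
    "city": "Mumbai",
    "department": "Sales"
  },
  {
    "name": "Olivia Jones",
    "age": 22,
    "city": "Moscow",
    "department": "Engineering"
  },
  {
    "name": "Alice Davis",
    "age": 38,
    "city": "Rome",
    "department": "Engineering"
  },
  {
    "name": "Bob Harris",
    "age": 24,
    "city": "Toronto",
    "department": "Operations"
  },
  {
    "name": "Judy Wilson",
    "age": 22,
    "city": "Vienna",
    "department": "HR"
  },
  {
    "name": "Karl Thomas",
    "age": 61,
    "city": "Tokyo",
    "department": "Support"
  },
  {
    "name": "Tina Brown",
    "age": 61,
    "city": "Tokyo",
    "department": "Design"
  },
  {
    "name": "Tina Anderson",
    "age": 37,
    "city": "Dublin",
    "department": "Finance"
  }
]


Search criteria: {'city': 'Tokyo', 'age': 61}

Checking 8 records:
  Olivia Wilson: {city: Mumbai, age: 50}
  Olivia Jones: {city: Moscow, age: 22}
  Alice Davis: {city: Rome, age: 38}
  Bob Harris: {city: Toronto, age: 24}
  Judy Wilson: {city: Vienna, age: 22}
  Karl Thomas: {city: Tokyo, age: 61} <-- MATCH
  Tina Brown: {city: Tokyo, age: 61} <-- MATCH
  Tina Anderson: {city: Dublin, age: 37}

Matches: ["Karl Thomas", "Tina Brown"]

["Karl Thomas", "Tina Brown"]


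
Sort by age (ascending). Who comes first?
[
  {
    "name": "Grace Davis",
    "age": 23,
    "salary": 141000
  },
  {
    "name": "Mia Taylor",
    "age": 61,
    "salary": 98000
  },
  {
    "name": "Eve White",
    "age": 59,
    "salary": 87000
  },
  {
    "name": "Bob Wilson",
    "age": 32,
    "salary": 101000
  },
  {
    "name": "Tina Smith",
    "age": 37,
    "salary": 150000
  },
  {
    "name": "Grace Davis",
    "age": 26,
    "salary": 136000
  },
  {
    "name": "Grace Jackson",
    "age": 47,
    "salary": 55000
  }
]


Sort by: age (ascending)

Sorted order:
  1. Grace Davis (age = 23)
  2. Grace Davis (age = 26)
  3. Bob Wilson (age = 32)
  4. Tina Smith (age = 37)
  5. Grace Jackson (age = 47)
  6. Eve White (age = 59)
  7. Mia Taylor (age = 61)

First: Grace Davis

Grace Davis


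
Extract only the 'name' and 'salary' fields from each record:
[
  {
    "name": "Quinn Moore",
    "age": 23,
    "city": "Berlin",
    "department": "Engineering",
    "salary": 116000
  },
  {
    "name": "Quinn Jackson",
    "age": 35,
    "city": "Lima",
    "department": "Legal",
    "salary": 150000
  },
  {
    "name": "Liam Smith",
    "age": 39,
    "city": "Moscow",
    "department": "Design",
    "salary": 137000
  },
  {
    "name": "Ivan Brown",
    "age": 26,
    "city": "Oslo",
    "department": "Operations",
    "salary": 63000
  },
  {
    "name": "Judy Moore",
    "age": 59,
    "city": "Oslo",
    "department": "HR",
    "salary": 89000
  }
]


Original: 5 records with fields: name, age, city, department, salary
Keep: ['name', 'salary']
Drop: ['age', 'city', 'department']
Result: 5 records, 2 fields each

[
  {
    "name": "Quinn Moore",
    "salary": 116000
  },
  {
    "name": "Quinn Jackson",
    "salary": 150000
  },
  {
    "name": "Liam Smith",
    "salary": 137000
  },
  {
    "name": "Ivan Brown",
    "salary": 63000
  },
  {
    "name": "Judy Moore",
    "salary": 89000
  }
]


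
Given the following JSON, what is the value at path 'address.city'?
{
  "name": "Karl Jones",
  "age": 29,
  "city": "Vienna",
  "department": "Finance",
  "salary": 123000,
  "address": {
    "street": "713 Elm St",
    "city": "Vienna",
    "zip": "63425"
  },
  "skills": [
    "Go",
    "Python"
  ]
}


Query: address.city
Path: address -> city
Value: Vienna

Vienna


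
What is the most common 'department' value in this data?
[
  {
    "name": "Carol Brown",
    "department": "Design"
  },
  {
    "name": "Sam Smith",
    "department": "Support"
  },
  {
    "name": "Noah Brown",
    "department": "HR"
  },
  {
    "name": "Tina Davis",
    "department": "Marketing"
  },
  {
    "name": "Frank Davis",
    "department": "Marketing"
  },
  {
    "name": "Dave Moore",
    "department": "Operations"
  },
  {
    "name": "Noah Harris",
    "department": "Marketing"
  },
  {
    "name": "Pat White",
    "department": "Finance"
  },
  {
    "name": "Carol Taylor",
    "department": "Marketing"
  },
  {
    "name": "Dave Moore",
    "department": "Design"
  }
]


Counting 'department' values across 10 records:

  Marketing: 4 ####
  Design: 2 ##
  Support: 1 #
  HR: 1 #
  Operations: 1 #
  Finance: 1 #

Most common: Marketing (4 times)

Marketing (4 times)


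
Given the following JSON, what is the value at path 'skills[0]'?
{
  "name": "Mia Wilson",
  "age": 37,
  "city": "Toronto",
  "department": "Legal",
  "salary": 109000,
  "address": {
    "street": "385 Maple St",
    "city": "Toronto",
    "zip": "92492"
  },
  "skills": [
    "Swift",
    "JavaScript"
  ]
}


Query: skills[0]
Path: skills -> first element
Value: Swift

Swift


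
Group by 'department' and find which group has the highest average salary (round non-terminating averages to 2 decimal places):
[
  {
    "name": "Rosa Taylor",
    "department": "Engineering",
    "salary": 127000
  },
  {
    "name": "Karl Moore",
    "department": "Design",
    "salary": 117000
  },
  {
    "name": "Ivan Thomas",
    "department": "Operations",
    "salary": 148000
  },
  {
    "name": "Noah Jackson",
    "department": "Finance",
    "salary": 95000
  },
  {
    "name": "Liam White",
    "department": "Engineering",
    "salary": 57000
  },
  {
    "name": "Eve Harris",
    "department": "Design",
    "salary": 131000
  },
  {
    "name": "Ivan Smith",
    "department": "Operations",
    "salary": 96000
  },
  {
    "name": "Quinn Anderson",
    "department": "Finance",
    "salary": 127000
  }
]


Group by: department

Groups:
  Design: 2 people, avg salary = 248000/2 = $124000
  Engineering: 2 people, avg salary = 184000/2 = $92000
  Finance: 2 people, avg salary = 222000/2 = $111000
  Operations: 2 people, avg salary = 244000/2 = $122000

Highest average salary: Design ($124000)

Design ($124000)


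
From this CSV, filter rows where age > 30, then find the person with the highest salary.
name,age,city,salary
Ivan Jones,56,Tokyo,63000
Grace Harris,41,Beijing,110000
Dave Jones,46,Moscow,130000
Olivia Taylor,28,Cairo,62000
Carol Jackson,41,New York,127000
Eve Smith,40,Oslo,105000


Filter: age > 30
Sort by: salary (descending)

Filtered records (5):
  Dave Jones, age 46, salary $130000
  Carol Jackson, age 41, salary $127000
  Grace Harris, age 41, salary $110000
  Eve Smith, age 40, salary $105000
  Ivan Jones, age 56, salary $63000

Highest salary: Dave Jones ($130000)

Dave Jones


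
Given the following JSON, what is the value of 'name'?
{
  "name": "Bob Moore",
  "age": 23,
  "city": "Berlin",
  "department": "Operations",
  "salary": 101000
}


Looking up field 'name'
Value: Bob Moore

Bob Moore


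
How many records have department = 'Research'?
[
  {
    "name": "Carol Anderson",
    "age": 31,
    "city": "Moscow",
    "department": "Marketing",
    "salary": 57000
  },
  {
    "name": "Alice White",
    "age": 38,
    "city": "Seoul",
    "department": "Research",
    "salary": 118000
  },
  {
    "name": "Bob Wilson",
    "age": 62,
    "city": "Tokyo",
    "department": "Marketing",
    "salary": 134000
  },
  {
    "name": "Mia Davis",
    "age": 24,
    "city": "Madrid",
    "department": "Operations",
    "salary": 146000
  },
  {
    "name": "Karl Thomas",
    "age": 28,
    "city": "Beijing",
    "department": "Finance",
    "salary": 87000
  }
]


Data: 5 records
Condition: department = 'Research'

Checking each record:
  Carol Anderson: Marketing
  Alice White: Research MATCH
  Bob Wilson: Marketing
  Mia Davis: Operations
  Karl Thomas: Finance

Count: 1

1


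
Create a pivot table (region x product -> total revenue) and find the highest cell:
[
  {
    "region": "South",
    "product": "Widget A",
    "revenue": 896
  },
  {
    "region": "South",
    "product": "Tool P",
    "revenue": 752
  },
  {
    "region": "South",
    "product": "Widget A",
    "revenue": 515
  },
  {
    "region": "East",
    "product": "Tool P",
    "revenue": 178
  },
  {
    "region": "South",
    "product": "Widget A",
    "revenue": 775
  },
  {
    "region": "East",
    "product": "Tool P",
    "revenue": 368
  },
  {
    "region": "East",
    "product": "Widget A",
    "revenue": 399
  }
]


Pivot: region (rows) x product (columns) -> total revenue

     Tool P        Widget A    
East           546           399  
South          752          2186  

Highest: South / Widget A = $2186

South / Widget A = $2186


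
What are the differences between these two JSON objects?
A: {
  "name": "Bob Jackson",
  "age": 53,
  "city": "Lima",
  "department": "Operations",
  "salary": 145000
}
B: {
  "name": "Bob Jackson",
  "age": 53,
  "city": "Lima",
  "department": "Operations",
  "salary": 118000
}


Comparing each field (in key order):
  name: same
  age: same
  city: same
  department: same
  salary: DIFFERENT
Differences:
  salary: 145000 -> 118000

1 field(s) changed

1 change: salary


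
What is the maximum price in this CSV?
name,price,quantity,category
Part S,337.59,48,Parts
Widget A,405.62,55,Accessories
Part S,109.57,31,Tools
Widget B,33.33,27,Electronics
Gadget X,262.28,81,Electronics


Computing maximum price:
Values: [337.59, 405.62, 109.57, 33.33, 262.28]
Max = 405.62

405.62


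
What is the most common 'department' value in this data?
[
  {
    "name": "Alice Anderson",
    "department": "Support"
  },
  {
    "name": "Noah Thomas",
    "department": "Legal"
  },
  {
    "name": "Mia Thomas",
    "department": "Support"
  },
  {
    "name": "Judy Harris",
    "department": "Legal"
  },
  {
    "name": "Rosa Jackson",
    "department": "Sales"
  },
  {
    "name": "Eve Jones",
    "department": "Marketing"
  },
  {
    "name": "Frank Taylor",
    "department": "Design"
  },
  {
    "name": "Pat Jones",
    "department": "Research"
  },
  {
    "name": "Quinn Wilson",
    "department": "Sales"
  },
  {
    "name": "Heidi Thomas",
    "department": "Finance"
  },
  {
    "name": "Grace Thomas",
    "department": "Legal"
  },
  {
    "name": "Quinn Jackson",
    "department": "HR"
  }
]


Counting 'department' values across 12 records:

  Legal: 3 ###
  Support: 2 ##
  Sales: 2 ##
  Marketing: 1 #
  Design: 1 #
  Research: 1 #
  Finance: 1 #
  HR: 1 #

Most common: Legal (3 times)

Legal (3 times)


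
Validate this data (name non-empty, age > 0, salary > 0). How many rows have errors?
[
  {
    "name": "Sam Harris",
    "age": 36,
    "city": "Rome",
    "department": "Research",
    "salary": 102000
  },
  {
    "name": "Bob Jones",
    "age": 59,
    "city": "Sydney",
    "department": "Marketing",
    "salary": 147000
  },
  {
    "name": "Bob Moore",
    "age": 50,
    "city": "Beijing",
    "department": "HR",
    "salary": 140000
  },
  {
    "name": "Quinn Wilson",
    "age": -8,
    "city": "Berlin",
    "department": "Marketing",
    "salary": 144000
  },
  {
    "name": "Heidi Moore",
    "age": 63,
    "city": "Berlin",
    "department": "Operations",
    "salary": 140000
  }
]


Validating 5 records:
Rules: name non-empty, age > 0, salary > 0

  Row 1 (Sam Harris): OK
  Row 2 (Bob Jones): OK
  Row 3 (Bob Moore): OK
  Row 4 (Quinn Wilson): negative age: -8
  Row 5 (Heidi Moore): OK

Total errors: 1

1 errors


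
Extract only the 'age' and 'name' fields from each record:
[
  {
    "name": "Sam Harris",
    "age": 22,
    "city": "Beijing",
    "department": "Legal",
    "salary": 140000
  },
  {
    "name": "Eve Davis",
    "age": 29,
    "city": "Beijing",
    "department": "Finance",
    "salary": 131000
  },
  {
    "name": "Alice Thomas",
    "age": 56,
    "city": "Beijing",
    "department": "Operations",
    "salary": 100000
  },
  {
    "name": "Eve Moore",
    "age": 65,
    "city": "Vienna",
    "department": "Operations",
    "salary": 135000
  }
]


Original: 4 records with fields: name, age, city, department, salary
Keep: ['age', 'name']
Drop: ['city', 'department', 'salary']
Result: 4 records, 2 fields each

[
  {
    "age": 22,
    "name": "Sam Harris"
  },
  {
    "age": 29,
    "name": "Eve Davis"
  },
  {
    "age": 56,
    "name": "Alice Thomas"
  },
  {
    "age": 65,
    "name": "Eve Moore"
  }
]


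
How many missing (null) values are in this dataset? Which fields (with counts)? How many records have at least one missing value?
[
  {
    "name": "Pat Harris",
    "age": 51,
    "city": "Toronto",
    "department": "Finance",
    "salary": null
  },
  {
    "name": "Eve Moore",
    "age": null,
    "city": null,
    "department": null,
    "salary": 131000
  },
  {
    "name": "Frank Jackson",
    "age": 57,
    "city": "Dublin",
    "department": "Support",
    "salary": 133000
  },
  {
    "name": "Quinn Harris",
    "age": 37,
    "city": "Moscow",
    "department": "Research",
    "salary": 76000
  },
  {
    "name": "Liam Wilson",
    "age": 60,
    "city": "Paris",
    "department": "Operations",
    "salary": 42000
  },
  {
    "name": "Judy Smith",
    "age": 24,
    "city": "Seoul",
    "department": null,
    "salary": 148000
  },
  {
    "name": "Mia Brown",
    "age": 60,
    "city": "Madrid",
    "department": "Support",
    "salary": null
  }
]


Checking for missing (null) values in 7 records:

  Pat Harris: salary
  Eve Moore: age, city, department
  Frank Jackson: complete
  Quinn Harris: complete
  Liam Wilson: complete
  Judy Smith: department
  Mia Brown: salary

Per field:
  name: 0 missing
  age: 1 missing
  city: 1 missing
  department: 2 missing
  salary: 2 missing

Total missing values: 6
Records with any missing: 4

6 missing values (age: 1, city: 1, department: 2, salary: 2); 4 incomplete records


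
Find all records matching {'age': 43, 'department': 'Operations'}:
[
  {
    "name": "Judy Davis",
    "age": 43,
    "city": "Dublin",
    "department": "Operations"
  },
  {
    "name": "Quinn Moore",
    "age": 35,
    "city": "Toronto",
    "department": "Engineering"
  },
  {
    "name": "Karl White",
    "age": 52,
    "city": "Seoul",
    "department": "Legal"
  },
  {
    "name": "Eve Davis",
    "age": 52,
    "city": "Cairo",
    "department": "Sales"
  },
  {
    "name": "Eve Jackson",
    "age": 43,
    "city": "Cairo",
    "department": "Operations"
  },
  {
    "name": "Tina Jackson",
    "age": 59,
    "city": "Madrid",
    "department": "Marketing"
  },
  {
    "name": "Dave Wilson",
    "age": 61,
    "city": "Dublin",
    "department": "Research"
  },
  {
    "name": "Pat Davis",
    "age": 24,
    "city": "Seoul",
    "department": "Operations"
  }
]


Search criteria: {'age': 43, 'department': 'Operations'}

Checking 8 records:
  Judy Davis: {age: 43, department: Operations} <-- MATCH
  Quinn Moore: {age: 35, department: Engineering}
  Karl White: {age: 52, department: Legal}
  Eve Davis: {age: 52, department: Sales}
  Eve Jackson: {age: 43, department: Operations} <-- MATCH
  Tina Jackson: {age: 59, department: Marketing}
  Dave Wilson: {age: 61, department: Research}
  Pat Davis: {age: 24, department: Operations}

Matches: ["Judy Davis", "Eve Jackson"]

["Judy Davis", "Eve Jackson"]


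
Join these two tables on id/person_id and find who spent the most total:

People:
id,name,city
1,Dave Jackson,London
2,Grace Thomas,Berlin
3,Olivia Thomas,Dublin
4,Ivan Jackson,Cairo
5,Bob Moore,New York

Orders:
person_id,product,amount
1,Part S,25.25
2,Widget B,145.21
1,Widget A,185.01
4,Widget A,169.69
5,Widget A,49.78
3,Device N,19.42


Join on: people.id = orders.person_id

Joined rows:
  Dave Jackson (London) bought Part S for $25.25
  Grace Thomas (Berlin) bought Widget B for $145.21
  Dave Jackson (London) bought Widget A for $185.01
  Ivan Jackson (Cairo) bought Widget A for $169.69
  Bob Moore (New York) bought Widget A for $49.78
  Olivia Thomas (Dublin) bought Device N for $19.42

Total per person:
  Dave Jackson: $210.26
  Ivan Jackson: $169.69
  Grace Thomas: $145.21
  Bob Moore: $49.78
  Olivia Thomas: $19.42

Top spender: Dave Jackson ($210.26)

Dave Jackson ($210.26)


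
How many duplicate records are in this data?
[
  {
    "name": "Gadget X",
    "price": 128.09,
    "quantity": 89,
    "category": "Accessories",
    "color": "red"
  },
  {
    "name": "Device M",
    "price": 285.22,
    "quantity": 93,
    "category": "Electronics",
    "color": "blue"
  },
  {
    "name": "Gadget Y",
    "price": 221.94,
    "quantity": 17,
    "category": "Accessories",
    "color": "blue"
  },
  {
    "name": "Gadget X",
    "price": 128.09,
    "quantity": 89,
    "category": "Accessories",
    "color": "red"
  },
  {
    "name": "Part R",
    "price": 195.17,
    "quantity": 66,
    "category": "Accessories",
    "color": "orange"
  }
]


Checking 5 records for duplicates:

  Row 1: Gadget X ($128.09, qty 89)
  Row 2: Device M ($285.22, qty 93)
  Row 3: Gadget Y ($221.94, qty 17)
  Row 4: Gadget X ($128.09, qty 89) <-- DUPLICATE
  Row 5: Part R ($195.17, qty 66)

Duplicates found: 1
Unique records: 4

1 duplicates, 4 unique


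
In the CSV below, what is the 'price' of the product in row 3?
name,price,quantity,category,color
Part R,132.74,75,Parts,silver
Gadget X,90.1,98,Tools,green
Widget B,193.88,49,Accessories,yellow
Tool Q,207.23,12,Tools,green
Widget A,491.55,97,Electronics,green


Query: Row 3 ('Widget B'), column 'price'
Value: 193.88

193.88


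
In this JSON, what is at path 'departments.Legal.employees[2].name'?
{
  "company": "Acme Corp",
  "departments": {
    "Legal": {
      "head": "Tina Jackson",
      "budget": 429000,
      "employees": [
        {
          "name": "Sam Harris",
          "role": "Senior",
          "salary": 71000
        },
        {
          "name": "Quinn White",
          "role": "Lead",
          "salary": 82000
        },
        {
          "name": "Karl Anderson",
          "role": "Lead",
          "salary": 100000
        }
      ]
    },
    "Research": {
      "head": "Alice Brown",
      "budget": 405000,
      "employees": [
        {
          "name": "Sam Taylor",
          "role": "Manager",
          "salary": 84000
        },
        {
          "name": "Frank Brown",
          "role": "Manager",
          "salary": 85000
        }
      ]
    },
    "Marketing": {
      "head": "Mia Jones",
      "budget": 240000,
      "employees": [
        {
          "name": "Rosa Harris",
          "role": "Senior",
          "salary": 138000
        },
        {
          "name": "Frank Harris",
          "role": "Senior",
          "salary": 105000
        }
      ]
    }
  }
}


Path: departments.Legal.employees[2].name

Navigate:
  -> departments
  -> Legal
  -> employees[2].name = 'Karl Anderson'

Karl Anderson


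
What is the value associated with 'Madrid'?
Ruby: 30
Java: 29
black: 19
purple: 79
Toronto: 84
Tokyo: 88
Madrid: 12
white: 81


Looking up key 'Madrid'
Value: 12

12


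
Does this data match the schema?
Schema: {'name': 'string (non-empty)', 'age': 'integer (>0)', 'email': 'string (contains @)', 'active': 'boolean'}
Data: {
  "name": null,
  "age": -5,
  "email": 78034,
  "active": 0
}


Validating each field against schema:
  name: FAIL (null is not a string)
  age: FAIL (-5 is not > 0)
  email: FAIL (78034 is not a string)
  active: FAIL (0 is not a boolean)

Result: INVALID (4 errors: name, age, email, active)

INVALID (4 errors: name, age, email, active)


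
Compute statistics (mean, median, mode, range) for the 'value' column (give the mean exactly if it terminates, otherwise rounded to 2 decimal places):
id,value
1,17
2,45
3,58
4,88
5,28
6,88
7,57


Data: [17, 45, 58, 88, 28, 88, 57]
Count: 7
Sum: 381
Mean: 381/7 ≈ 54.43 (rounded to 2 decimal places)
Sorted: [17, 28, 45, 57, 58, 88, 88]
Median: 57.0
Mode: 88 (2 times)
Range: 88 - 17 = 71
Min: 17, Max: 88

mean≈54.43, median=57.0, mode=88, range=71


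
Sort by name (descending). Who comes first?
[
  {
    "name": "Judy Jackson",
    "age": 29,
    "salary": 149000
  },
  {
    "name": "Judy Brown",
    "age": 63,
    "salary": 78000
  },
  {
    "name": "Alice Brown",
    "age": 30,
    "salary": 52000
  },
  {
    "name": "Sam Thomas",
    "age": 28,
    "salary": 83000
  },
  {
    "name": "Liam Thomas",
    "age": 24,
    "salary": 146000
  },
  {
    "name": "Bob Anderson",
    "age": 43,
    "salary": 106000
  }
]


Sort by: name (descending)

Sorted order:
  1. Sam Thomas (name = Sam Thomas)
  2. Liam Thomas (name = Liam Thomas)
  3. Judy Jackson (name = Judy Jackson)
  4. Judy Brown (name = Judy Brown)
  5. Bob Anderson (name = Bob Anderson)
  6. Alice Brown (name = Alice Brown)

First: Sam Thomas

Sam Thomas


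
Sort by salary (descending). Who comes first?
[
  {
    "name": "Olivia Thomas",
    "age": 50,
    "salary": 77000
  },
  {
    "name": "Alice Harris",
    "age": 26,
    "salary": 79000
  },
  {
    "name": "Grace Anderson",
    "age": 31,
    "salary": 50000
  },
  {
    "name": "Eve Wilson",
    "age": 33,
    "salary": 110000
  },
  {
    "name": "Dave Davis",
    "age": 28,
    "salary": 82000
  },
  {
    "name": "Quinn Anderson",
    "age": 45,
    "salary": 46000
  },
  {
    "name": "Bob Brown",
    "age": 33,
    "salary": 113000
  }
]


Sort by: salary (descending)

Sorted order:
  1. Bob Brown (salary = 113000)
  2. Eve Wilson (salary = 110000)
  3. Dave Davis (salary = 82000)
  4. Alice Harris (salary = 79000)
  5. Olivia Thomas (salary = 77000)
  6. Grace Anderson (salary = 50000)
  7. Quinn Anderson (salary = 46000)

First: Bob Brown

Bob Brown


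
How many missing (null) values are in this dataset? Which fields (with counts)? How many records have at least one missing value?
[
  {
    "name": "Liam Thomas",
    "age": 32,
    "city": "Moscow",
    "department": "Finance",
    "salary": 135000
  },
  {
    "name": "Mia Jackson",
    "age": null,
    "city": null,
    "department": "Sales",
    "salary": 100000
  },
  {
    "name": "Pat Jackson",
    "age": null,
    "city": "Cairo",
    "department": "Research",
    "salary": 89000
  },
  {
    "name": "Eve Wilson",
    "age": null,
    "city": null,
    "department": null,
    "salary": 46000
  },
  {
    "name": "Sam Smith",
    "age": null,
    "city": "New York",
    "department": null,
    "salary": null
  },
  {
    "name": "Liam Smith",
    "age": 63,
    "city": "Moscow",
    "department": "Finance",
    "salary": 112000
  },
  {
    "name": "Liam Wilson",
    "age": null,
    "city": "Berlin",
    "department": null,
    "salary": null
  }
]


Checking for missing (null) values in 7 records:

  Liam Thomas: complete
  Mia Jackson: age, city
  Pat Jackson: age
  Eve Wilson: age, city, department
  Sam Smith: age, department, salary
  Liam Smith: complete
  Liam Wilson: age, department, salary

Per field:
  name: 0 missing
  age: 5 missing
  city: 2 missing
  department: 3 missing
  salary: 2 missing

Total missing values: 12
Records with any missing: 5

12 missing values (age: 5, city: 2, department: 3, salary: 2); 5 incomplete records


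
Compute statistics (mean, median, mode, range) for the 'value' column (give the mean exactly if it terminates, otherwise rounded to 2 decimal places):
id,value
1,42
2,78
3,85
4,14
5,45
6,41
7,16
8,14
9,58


Data: [42, 78, 85, 14, 45, 41, 16, 14, 58]
Count: 9
Sum: 393
Mean: 393/9 ≈ 43.67 (rounded to 2 decimal places)
Sorted: [14, 14, 16, 41, 42, 45, 58, 78, 85]
Median: 42.0
Mode: 14 (2 times)
Range: 85 - 14 = 71
Min: 14, Max: 85

mean≈43.67, median=42.0, mode=14, range=71


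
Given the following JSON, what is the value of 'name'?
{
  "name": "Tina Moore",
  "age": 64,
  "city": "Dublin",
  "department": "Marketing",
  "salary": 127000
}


Looking up field 'name'
Value: Tina Moore

Tina Moore


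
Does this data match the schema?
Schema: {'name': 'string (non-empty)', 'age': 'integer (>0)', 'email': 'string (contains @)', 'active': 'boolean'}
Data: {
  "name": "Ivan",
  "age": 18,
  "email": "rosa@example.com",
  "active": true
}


Validating each field against schema:
  name: OK (non-empty string)
  age: OK (positive integer)
  email: OK (string with @)
  active: OK (boolean)

Result: VALID

VALID


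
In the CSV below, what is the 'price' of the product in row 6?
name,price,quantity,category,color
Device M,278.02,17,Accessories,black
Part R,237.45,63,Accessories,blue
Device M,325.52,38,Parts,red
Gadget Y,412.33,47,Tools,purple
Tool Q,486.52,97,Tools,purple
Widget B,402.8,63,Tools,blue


Query: Row 6 ('Widget B'), column 'price'
Value: 402.8

402.8


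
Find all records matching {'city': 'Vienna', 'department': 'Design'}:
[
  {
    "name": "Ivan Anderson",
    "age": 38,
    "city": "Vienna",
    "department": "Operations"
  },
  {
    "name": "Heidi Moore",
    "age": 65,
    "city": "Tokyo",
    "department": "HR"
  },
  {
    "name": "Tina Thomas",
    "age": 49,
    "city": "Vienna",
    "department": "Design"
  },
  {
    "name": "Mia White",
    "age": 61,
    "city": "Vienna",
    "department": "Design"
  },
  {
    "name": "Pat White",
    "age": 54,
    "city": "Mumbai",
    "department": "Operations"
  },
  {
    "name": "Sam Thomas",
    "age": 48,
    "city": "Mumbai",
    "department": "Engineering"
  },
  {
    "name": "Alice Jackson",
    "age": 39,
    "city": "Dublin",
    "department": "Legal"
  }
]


Search criteria: {'city': 'Vienna', 'department': 'Design'}

Checking 7 records:
  Ivan Anderson: {city: Vienna, department: Operations}
  Heidi Moore: {city: Tokyo, department: HR}
  Tina Thomas: {city: Vienna, department: Design} <-- MATCH
  Mia White: {city: Vienna, department: Design} <-- MATCH
  Pat White: {city: Mumbai, department: Operations}
  Sam Thomas: {city: Mumbai, department: Engineering}
  Alice Jackson: {city: Dublin, department: Legal}

Matches: ["Tina Thomas", "Mia White"]

["Tina Thomas", "Mia White"]


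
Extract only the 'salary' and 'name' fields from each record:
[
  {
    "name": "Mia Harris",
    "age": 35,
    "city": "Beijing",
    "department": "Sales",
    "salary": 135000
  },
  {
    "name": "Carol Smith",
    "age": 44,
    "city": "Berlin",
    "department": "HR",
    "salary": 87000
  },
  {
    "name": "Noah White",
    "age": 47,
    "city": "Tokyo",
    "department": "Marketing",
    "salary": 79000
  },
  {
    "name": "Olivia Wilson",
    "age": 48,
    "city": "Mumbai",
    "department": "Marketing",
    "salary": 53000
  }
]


Original: 4 records with fields: name, age, city, department, salary
Keep: ['salary', 'name']
Drop: ['age', 'city', 'department']
Result: 4 records, 2 fields each

[
  {
    "salary": 135000,
    "name": "Mia Harris"
  },
  {
    "salary": 87000,
    "name": "Carol Smith"
  },
  {
    "salary": 79000,
    "name": "Noah White"
  },
  {
    "salary": 53000,
    "name": "Olivia Wilson"
  }
]


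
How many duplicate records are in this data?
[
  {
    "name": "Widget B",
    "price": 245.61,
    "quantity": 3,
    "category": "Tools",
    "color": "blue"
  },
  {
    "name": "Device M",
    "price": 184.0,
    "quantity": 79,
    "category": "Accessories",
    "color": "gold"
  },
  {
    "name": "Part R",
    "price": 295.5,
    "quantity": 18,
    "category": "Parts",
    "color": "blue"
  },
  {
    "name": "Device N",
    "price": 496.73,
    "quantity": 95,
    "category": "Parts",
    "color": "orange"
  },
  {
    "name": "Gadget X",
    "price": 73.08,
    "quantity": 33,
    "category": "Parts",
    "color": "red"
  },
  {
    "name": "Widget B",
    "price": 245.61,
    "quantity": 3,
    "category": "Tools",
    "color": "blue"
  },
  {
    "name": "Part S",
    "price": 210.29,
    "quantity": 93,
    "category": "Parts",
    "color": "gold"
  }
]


Checking 7 records for duplicates:

  Row 1: Widget B ($245.61, qty 3)
  Row 2: Device M ($184.0, qty 79)
  Row 3: Part R ($295.5, qty 18)
  Row 4: Device N ($496.73, qty 95)
  Row 5: Gadget X ($73.08, qty 33)
  Row 6: Widget B ($245.61, qty 3) <-- DUPLICATE
  Row 7: Part S ($210.29, qty 93)

Duplicates found: 1
Unique records: 6

1 duplicates, 6 unique


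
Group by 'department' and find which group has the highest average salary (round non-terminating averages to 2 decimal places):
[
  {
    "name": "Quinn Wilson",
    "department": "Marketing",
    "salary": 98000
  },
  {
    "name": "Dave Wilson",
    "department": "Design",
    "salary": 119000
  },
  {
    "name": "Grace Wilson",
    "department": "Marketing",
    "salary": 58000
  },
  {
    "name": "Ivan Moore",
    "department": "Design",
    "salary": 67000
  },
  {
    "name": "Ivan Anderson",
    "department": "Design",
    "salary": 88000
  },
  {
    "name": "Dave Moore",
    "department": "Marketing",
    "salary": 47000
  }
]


Group by: department

Groups:
  Design: 3 people, avg salary = 274000/3 ≈ $91333.33
  Marketing: 3 people, avg salary = 203000/3 ≈ $67666.67

Highest average salary: Design (≈$91333.33)

Design (≈$91333.33)


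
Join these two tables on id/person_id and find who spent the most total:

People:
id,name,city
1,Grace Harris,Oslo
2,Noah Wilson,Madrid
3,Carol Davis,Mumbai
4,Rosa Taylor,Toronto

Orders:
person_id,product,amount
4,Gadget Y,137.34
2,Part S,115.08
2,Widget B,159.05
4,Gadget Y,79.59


Join on: people.id = orders.person_id

Joined rows:
  Rosa Taylor (Toronto) bought Gadget Y for $137.34
  Noah Wilson (Madrid) bought Part S for $115.08
  Noah Wilson (Madrid) bought Widget B for $159.05
  Rosa Taylor (Toronto) bought Gadget Y for $79.59

Total per person:
  Noah Wilson: $274.13
  Rosa Taylor: $216.93

Top spender: Noah Wilson ($274.13)

Noah Wilson ($274.13)


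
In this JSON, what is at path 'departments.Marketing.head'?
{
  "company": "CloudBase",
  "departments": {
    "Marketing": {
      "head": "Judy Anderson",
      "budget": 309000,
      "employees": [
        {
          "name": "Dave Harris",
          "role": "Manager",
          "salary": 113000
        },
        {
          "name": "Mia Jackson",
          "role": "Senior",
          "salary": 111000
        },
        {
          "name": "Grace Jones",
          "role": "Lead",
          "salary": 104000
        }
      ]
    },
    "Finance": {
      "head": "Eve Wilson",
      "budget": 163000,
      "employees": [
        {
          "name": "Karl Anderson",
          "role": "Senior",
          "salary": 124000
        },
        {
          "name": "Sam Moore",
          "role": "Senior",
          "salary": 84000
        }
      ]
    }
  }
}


Path: departments.Marketing.head

Navigate:
  -> departments
  -> Marketing
  -> head = 'Judy Anderson'

Judy Anderson


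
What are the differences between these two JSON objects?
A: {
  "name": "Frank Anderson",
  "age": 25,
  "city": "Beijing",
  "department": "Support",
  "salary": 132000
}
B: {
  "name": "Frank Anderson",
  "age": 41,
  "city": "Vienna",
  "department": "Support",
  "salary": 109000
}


Comparing each field (in key order):
  name: same
  age: DIFFERENT
  city: DIFFERENT
  department: same
  salary: DIFFERENT
Differences:
  age: 25 -> 41
  city: Beijing -> Vienna
  salary: 132000 -> 109000

3 field(s) changed

3 changes: age, city, salary


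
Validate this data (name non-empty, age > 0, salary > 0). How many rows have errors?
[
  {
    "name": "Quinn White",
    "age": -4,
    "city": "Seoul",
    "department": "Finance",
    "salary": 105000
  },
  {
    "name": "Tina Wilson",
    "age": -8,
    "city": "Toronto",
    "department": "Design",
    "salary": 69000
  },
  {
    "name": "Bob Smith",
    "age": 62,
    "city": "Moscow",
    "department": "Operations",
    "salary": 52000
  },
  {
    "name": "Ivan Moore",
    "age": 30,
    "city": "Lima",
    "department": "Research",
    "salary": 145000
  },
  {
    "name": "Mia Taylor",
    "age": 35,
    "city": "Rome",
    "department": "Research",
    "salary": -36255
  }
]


Validating 5 records:
Rules: name non-empty, age > 0, salary > 0

  Row 1 (Quinn White): negative age: -4
  Row 2 (Tina Wilson): negative age: -8
  Row 3 (Bob Smith): OK
  Row 4 (Ivan Moore): OK
  Row 5 (Mia Taylor): negative salary: -36255

Total errors: 3

3 errors


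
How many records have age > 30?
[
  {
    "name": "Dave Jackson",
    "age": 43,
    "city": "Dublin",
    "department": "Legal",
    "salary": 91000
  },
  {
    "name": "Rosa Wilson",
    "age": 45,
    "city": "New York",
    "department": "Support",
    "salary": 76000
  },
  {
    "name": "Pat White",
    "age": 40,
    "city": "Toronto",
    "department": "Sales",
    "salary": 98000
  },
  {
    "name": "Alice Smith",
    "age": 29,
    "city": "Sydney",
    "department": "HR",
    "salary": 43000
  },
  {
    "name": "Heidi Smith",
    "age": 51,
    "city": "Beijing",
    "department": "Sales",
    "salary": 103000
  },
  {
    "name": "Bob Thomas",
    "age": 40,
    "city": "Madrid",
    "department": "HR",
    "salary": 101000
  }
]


Data: 6 records
Condition: age > 30

Checking each record:
  Dave Jackson: 43 MATCH
  Rosa Wilson: 45 MATCH
  Pat White: 40 MATCH
  Alice Smith: 29
  Heidi Smith: 51 MATCH
  Bob Thomas: 40 MATCH

Count: 5

5


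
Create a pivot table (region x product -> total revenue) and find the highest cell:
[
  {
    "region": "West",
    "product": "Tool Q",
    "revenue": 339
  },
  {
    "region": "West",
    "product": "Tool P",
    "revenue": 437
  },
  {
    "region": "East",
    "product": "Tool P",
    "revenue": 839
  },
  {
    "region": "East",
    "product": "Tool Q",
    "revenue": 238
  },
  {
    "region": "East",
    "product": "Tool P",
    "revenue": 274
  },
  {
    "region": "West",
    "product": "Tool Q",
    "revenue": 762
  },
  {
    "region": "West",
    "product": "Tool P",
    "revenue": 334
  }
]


Pivot: region (rows) x product (columns) -> total revenue

     Tool P        Tool Q      
East          1113           238  
West           771          1101  

Highest: East / Tool P = $1113

East / Tool P = $1113


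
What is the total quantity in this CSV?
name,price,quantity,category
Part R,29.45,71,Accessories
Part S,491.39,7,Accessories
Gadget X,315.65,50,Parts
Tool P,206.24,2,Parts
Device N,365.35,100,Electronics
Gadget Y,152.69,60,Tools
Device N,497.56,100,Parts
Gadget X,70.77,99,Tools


Computing total quantity:
Values: [71, 7, 50, 2, 100, 60, 100, 99]
Sum = 489

489


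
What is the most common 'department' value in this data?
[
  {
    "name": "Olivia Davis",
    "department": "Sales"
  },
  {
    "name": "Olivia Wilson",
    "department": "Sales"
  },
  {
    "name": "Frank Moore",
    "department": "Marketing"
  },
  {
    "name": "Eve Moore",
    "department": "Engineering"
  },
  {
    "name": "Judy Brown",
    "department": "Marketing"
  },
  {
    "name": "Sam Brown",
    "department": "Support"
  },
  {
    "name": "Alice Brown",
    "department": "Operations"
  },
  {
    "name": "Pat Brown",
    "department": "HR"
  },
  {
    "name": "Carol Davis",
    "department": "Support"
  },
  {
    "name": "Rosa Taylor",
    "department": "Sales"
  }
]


Counting 'department' values across 10 records:

  Sales: 3 ###
  Marketing: 2 ##
  Support: 2 ##
  Engineering: 1 #
  Operations: 1 #
  HR: 1 #

Most common: Sales (3 times)

Sales (3 times)


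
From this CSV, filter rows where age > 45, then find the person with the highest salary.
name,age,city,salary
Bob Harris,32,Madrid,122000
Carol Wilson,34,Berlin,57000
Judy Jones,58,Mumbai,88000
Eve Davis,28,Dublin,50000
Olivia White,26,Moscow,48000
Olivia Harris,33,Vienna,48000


Filter: age > 45
Sort by: salary (descending)

Filtered records (1):
  Judy Jones, age 58, salary $88000

Highest salary: Judy Jones ($88000)

Judy Jones


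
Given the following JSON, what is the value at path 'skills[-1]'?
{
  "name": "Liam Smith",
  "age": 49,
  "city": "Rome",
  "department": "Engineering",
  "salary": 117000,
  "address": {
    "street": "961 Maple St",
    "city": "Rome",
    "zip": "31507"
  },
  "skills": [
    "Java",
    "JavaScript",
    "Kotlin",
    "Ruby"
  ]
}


Query: skills[-1]
Path: skills -> last element
Value: Ruby

Ruby


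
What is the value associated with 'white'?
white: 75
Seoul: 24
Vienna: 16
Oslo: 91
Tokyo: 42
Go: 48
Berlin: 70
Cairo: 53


Looking up key 'white'
Value: 75

75


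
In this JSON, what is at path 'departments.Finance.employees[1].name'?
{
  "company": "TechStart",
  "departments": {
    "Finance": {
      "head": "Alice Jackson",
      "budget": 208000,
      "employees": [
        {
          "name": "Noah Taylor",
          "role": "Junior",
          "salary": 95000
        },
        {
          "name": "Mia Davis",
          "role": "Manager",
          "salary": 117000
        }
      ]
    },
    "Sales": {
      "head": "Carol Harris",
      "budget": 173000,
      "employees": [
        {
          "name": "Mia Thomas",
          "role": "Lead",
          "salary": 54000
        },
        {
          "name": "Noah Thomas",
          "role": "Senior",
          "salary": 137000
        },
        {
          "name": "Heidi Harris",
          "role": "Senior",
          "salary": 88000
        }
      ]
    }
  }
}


Path: departments.Finance.employees[1].name

Navigate:
  -> departments
  -> Finance
  -> employees[1].name = 'Mia Davis'

Mia Davis
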